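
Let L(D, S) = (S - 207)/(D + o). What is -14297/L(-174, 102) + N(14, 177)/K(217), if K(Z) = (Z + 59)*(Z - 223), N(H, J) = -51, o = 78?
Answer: -252541613/19320 ≈ -13072.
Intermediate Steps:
L(D, S) = (-207 + S)/(78 + D) (L(D, S) = (S - 207)/(D + 78) = (-207 + S)/(78 + D))
K(Z) = (-223 + Z)*(59 + Z) (K(Z) = (59 + Z)*(-223 + Z) = (-223 + Z)*(59 + Z))
-14297/L(-174, 102) + N(14, 177)/K(217) = -14297*(78 - 174)/(-207 + 102) - 51/(-13157 + 217² - 164*217) = -14297/(-105/(-96)) - 51/(-13157 + 47089 - 35588) = -14297/((-1/96*(-105))) - 51/(-1656) = -14297/35/32 - 51*(-1/1656) = -14297*32/35 + 17/552 = -457504/35 + 17/552 = -252541613/19320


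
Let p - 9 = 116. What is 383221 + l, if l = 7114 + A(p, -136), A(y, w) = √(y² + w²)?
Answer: 390335 + √34121 ≈ 3.9052e+5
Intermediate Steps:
p = 125 (p = 9 + 116 = 125)
A(y, w) = √(w² + y²)
l = 7114 + √34121 (l = 7114 + √((-136)² + 125²) = 7114 + √(18496 + 15625) = 7114 + √34121 ≈ 7298.7)
383221 + l = 383221 + (7114 + √34121) = 390335 + √34121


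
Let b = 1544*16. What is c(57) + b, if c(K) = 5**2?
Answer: 24729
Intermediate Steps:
c(K) = 25
b = 24704
c(57) + b = 25 + 24704 = 24729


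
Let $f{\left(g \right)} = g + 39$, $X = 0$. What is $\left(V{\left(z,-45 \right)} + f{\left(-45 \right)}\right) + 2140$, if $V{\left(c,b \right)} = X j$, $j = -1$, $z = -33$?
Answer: $2134$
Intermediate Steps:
$V{\left(c,b \right)} = 0$ ($V{\left(c,b \right)} = 0 \left(-1\right) = 0$)
$f{\left(g \right)} = 39 + g$
$\left(V{\left(z,-45 \right)} + f{\left(-45 \right)}\right) + 2140 = \left(0 + \left(39 - 45\right)\right) + 2140 = \left(0 - 6\right) + 2140 = -6 + 2140 = 2134$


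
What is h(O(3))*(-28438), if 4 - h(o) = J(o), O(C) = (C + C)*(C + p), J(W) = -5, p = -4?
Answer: -255942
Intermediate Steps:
O(C) = 2*C*(-4 + C) (O(C) = (C + C)*(C - 4) = (2*C)*(-4 + C) = 2*C*(-4 + C))
h(o) = 9 (h(o) = 4 - 1*(-5) = 4 + 5 = 9)
h(O(3))*(-28438) = 9*(-28438) = -255942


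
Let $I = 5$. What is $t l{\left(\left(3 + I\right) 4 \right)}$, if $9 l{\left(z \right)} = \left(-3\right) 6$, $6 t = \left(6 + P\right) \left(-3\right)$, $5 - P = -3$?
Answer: $14$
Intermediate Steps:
$P = 8$ ($P = 5 - -3 = 5 + 3 = 8$)
$t = -7$ ($t = \frac{\left(6 + 8\right) \left(-3\right)}{6} = \frac{14 \left(-3\right)}{6} = \frac{1}{6} \left(-42\right) = -7$)
$l{\left(z \right)} = -2$ ($l{\left(z \right)} = \frac{\left(-3\right) 6}{9} = \frac{1}{9} \left(-18\right) = -2$)
$t l{\left(\left(3 + I\right) 4 \right)} = \left(-7\right) \left(-2\right) = 14$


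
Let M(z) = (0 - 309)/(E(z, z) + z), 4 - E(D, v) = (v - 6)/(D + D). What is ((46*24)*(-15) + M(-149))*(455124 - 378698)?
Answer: -2613158949308/2065 ≈ -1.2655e+9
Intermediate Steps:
E(D, v) = 4 - (-6 + v)/(2*D) (E(D, v) = 4 - (v - 6)/(D + D) = 4 - (-6 + v)/(2*D))
M(z) = -309/(z + (6 + 7*z)/(2*z)) (M(z) = (0 - 309)/((6 - z + 8*z)/(2*z) + z) = -309/((6 + 7*z)/(2*z) + z) = -309/(z + (6 + 7*z)/(2*z)))
((46*24)*(-15) + M(-149))*(455124 - 378698) = ((46*24)*(-15) - 618*(-149)/(6 + 2*(-149)**2 + 7*(-149)))*(455124 - 378698) = (1104*(-15) - 618*(-149)/(6 + 2*22201 - 1043))*76426 = (-16560 - 618*(-149)/(6 + 44402 - 1043))*76426 = (-16560 - 618*(-149)/43365)*76426 = (-16560 - 618*(-149)*1/43365)*76426 = (-16560 + 30694/14455)*76426 = -239344106/14455*76426 = -2613158949308/2065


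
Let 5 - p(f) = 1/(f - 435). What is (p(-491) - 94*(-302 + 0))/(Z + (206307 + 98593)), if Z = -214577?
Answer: 26291919/83639098 ≈ 0.31435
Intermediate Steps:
p(f) = 5 - 1/(-435 + f) (p(f) = 5 - 1/(f - 435) = 5 - 1/(-435 + f))
(p(-491) - 94*(-302 + 0))/(Z + (206307 + 98593)) = ((-2176 + 5*(-491))/(-435 - 491) - 94*(-302 + 0))/(-214577 + (206307 + 98593)) = ((-2176 - 2455)/(-926) - 94*(-302))/(-214577 + 304900) = (-1/926*(-4631) + 28388)/90323 = (4631/926 + 28388)*(1/90323) = (26291919/926)*(1/90323) = 26291919/83639098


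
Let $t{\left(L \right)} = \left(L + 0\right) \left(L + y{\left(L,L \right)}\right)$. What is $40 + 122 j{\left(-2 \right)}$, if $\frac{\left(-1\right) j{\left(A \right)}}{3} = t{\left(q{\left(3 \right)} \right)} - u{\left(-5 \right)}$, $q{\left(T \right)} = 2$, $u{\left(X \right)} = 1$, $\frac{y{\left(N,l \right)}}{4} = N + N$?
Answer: $-12770$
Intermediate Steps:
$y{\left(N,l \right)} = 8 N$ ($y{\left(N,l \right)} = 4 \left(N + N\right) = 4 \cdot 2 N = 8 N$)
$t{\left(L \right)} = 9 L^{2}$ ($t{\left(L \right)} = \left(L + 0\right) \left(L + 8 L\right) = L 9 L = 9 L^{2}$)
$j{\left(A \right)} = -105$ ($j{\left(A \right)} = - 3 \left(9 \cdot 2^{2} - 1\right) = - 3 \left(9 \cdot 4 - 1\right) = - 3 \left(36 - 1\right) = \left(-3\right) 35 = -105$)
$40 + 122 j{\left(-2 \right)} = 40 + 122 \left(-105\right) = 40 - 12810 = -12770$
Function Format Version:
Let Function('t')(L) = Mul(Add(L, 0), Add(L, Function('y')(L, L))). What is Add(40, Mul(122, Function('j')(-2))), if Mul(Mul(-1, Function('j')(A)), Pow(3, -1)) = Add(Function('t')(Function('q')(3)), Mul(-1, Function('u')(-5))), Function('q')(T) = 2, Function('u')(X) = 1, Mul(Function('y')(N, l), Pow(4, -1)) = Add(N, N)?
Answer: -12770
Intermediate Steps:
Function('y')(N, l) = Mul(8, N) (Function('y')(N, l) = Mul(4, Add(N, N)) = Mul(4, Mul(2, N)) = Mul(8, N))
Function('t')(L) = Mul(9, Pow(L, 2)) (Function('t')(L) = Mul(Add(L, 0), Add(L, Mul(8, L))) = Mul(L, Mul(9, L)) = Mul(9, Pow(L, 2)))
Function('j')(A) = -105 (Function('j')(A) = Mul(-3, Add(Mul(9, Pow(2, 2)), Mul(-1, 1))) = Mul(-3, Add(Mul(9, 4), -1)) = Mul(-3, Add(36, -1)) = Mul(-3, 35) = -105)
Add(40, Mul(122, Function('j')(-2))) = Add(40, Mul(122, -105)) = Add(40, -12810) = -12770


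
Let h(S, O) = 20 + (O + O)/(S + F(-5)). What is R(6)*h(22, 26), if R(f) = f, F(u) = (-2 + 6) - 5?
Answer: 944/7 ≈ 134.86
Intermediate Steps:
F(u) = -1 (F(u) = 4 - 5 = -1)
h(S, O) = 20 + 2*O/(-1 + S) (h(S, O) = 20 + (O + O)/(S - 1) = 20 + (2*O)/(-1 + S) = 20 + 2*O/(-1 + S))
R(6)*h(22, 26) = 6*(2*(-10 + 26 + 10*22)/(-1 + 22)) = 6*(2*(-10 + 26 + 220)/21) = 6*(2*(1/21)*236) = 6*(472/21) = 944/7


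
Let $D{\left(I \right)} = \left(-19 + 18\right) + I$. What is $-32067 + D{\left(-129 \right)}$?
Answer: $-32197$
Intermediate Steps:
$D{\left(I \right)} = -1 + I$
$-32067 + D{\left(-129 \right)} = -32067 - 130 = -32197$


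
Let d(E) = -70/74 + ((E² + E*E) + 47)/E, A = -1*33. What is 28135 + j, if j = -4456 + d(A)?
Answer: 28828579/1221 ≈ 23611.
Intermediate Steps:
A = -33
d(E) = -35/37 + (47 + 2*E²)/E (d(E) = -70*1/74 + ((E² + E²) + 47)/E = -35/37 + (2*E² + 47)/E = -35/37 + (47 + 2*E²)/E)
j = -5524256/1221 (j = -4456 + (-35/37 + 2*(-33) + 47/(-33)) = -4456 + (-35/37 - 66 + 47*(-1/33)) = -4456 + (-35/37 - 66 - 47/33) = -4456 - 83480/1221 = -5524256/1221 ≈ -4524.4)
28135 + j = 28135 - 5524256/1221 = 28828579/1221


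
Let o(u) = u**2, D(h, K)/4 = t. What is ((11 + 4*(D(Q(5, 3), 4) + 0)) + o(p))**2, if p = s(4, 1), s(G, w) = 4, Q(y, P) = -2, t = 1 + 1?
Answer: 3481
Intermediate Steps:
t = 2
D(h, K) = 8 (D(h, K) = 4*2 = 8)
p = 4
((11 + 4*(D(Q(5, 3), 4) + 0)) + o(p))**2 = ((11 + 4*(8 + 0)) + 4**2)**2 = ((11 + 4*8) + 16)**2 = ((11 + 32) + 16)**2 = (43 + 16)**2 = 59**2 = 3481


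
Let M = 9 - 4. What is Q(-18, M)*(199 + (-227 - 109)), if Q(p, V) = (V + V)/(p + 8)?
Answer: 137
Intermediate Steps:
M = 5
Q(p, V) = 2*V/(8 + p) (Q(p, V) = (2*V)/(8 + p) = 2*V/(8 + p))
Q(-18, M)*(199 + (-227 - 109)) = (2*5/(8 - 18))*(199 + (-227 - 109)) = (2*5/(-10))*(199 - 336) = (2*5*(-⅒))*(-137) = -1*(-137) = 137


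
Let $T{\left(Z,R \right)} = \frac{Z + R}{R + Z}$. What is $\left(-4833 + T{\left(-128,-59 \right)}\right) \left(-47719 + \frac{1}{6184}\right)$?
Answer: $\frac{178236954180}{773} \approx 2.3058 \cdot 10^{8}$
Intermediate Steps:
$T{\left(Z,R \right)} = 1$ ($T{\left(Z,R \right)} = \frac{R + Z}{R + Z} = 1$)
$\left(-4833 + T{\left(-128,-59 \right)}\right) \left(-47719 + \frac{1}{6184}\right) = \left(-4833 + 1\right) \left(-47719 + \frac{1}{6184}\right) = - 4832 \left(-47719 + \frac{1}{6184}\right) = \left(-4832\right) \left(- \frac{295094295}{6184}\right) = \frac{178236954180}{773}$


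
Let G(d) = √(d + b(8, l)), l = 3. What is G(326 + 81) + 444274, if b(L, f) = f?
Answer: 444274 + √410 ≈ 4.4429e+5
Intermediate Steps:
G(d) = √(3 + d) (G(d) = √(d + 3) = √(3 + d))
G(326 + 81) + 444274 = √(3 + (326 + 81)) + 444274 = √(3 + 407) + 444274 = √410 + 444274 = 444274 + √410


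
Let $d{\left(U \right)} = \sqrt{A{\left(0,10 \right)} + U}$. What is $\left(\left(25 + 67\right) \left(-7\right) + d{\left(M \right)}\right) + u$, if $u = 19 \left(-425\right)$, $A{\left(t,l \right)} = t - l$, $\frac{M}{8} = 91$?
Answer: $-8719 + \sqrt{718} \approx -8692.2$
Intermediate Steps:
$M = 728$ ($M = 8 \cdot 91 = 728$)
$d{\left(U \right)} = \sqrt{-10 + U}$ ($d{\left(U \right)} = \sqrt{\left(0 - 10\right) + U} = \sqrt{-10 + U}$)
$u = -8075$
$\left(\left(25 + 67\right) \left(-7\right) + d{\left(M \right)}\right) + u = \left(\left(25 + 67\right) \left(-7\right) + \sqrt{-10 + 728}\right) - 8075 = \left(92 \left(-7\right) + \sqrt{718}\right) - 8075 = \left(-644 + \sqrt{718}\right) - 8075 = -8719 + \sqrt{718}$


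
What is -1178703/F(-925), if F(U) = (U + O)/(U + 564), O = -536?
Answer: -141837261/487 ≈ -2.9125e+5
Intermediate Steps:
F(U) = (-536 + U)/(564 + U) (F(U) = (U - 536)/(U + 564) = (-536 + U)/(564 + U))
-1178703/F(-925) = -1178703*(564 - 925)/(-536 - 925) = -1178703/(-1461/(-361)) = -1178703/((-1/361*(-1461))) = -1178703/1461/361 = -1178703*361/1461 = -141837261/487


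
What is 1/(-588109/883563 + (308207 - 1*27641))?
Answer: 883563/247897148549 ≈ 3.5642e-6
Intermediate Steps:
1/(-588109/883563 + (308207 - 1*27641)) = 1/(-588109*1/883563 + (308207 - 27641)) = 1/(-588109/883563 + 280566) = 1/(247897148549/883563) = 883563/247897148549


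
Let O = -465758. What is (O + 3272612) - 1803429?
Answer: 1003425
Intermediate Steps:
(O + 3272612) - 1803429 = (-465758 + 3272612) - 1803429 = 2806854 - 1803429 = 1003425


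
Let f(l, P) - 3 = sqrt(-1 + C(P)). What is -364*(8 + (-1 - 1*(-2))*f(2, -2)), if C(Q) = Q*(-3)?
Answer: -4004 - 364*sqrt(5) ≈ -4817.9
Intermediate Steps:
C(Q) = -3*Q
f(l, P) = 3 + sqrt(-1 - 3*P)
-364*(8 + (-1 - 1*(-2))*f(2, -2)) = -364*(8 + (-1 - 1*(-2))*(3 + sqrt(-1 - 3*(-2)))) = -364*(8 + (-1 + 2)*(3 + sqrt(-1 + 6))) = -364*(8 + 1*(3 + sqrt(5))) = -364*(8 + (3 + sqrt(5))) = -364*(11 + sqrt(5)) = -4004 - 364*sqrt(5)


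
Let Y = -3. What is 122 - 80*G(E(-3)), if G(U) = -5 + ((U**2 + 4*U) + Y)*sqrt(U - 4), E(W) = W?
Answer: 522 + 480*I*sqrt(7) ≈ 522.0 + 1270.0*I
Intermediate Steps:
G(U) = -5 + sqrt(-4 + U)*(-3 + U**2 + 4*U) (G(U) = -5 + ((U**2 + 4*U) - 3)*sqrt(U - 4) = -5 + (-3 + U**2 + 4*U)*sqrt(-4 + U) = -5 + sqrt(-4 + U)*(-3 + U**2 + 4*U))
122 - 80*G(E(-3)) = 122 - 80*(-5 - 3*sqrt(-4 - 3) + (-3)**2*sqrt(-4 - 3) + 4*(-3)*sqrt(-4 - 3)) = 122 - 80*(-5 - 3*I*sqrt(7) + 9*sqrt(-7) + 4*(-3)*sqrt(-7)) = 122 - 80*(-5 - 3*I*sqrt(7) + 9*(I*sqrt(7)) + 4*(-3)*(I*sqrt(7))) = 122 - 80*(-5 - 3*I*sqrt(7) + 9*I*sqrt(7) - 12*I*sqrt(7)) = 122 - 80*(-5 - 6*I*sqrt(7)) = 122 + (400 + 480*I*sqrt(7)) = 522 + 480*I*sqrt(7)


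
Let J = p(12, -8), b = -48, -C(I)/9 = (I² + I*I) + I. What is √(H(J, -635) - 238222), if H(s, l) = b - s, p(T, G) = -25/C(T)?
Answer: I*√77199483/18 ≈ 488.13*I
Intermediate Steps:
C(I) = -18*I² - 9*I (C(I) = -9*((I² + I*I) + I) = -9*((I² + I²) + I) = -9*(2*I² + I) = -9*(I + 2*I²) = -18*I² - 9*I)
p(T, G) = 25/(9*T*(1 + 2*T)) (p(T, G) = -25*(-1/(9*T*(1 + 2*T))) = -(-25)/(9*T*(1 + 2*T)) = 25/(9*T*(1 + 2*T)))
J = 1/108 (J = (25/9)/(12*(1 + 2*12)) = (25/9)*(1/12)/(1 + 24) = (25/9)*(1/12)/25 = (25/9)*(1/12)*(1/25) = 1/108 ≈ 0.0092593)
H(s, l) = -48 - s
√(H(J, -635) - 238222) = √((-48 - 1*1/108) - 238222) = √((-48 - 1/108) - 238222) = √(-5185/108 - 238222) = √(-25733161/108) = I*√77199483/18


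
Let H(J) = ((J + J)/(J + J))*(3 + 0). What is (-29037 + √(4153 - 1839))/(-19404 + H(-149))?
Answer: 9679/6467 - √2314/19401 ≈ 1.4942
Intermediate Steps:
H(J) = 3 (H(J) = ((2*J)/((2*J)))*3 = ((2*J)*(1/(2*J)))*3 = 1*3 = 3)
(-29037 + √(4153 - 1839))/(-19404 + H(-149)) = (-29037 + √(4153 - 1839))/(-19404 + 3) = (-29037 + √2314)/(-19401) = (-29037 + √2314)*(-1/19401) = 9679/6467 - √2314/19401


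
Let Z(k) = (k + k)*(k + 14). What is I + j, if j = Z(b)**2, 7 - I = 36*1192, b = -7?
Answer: -33301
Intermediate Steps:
I = -42905 (I = 7 - 36*1192 = 7 - 1*42912 = 7 - 42912 = -42905)
Z(k) = 2*k*(14 + k) (Z(k) = (2*k)*(14 + k) = 2*k*(14 + k))
j = 9604 (j = (2*(-7)*(14 - 7))**2 = (2*(-7)*7)**2 = (-98)**2 = 9604)
I + j = -42905 + 9604 = -33301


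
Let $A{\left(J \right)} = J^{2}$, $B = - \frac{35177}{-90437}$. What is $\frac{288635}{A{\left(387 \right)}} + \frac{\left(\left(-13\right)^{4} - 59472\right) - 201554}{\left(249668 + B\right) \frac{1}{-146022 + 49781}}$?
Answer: $\frac{33670736003607441500}{375741467207613} \approx 89612.0$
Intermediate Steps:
$B = \frac{35177}{90437}$ ($B = \left(-35177\right) \left(- \frac{1}{90437}\right) = \frac{35177}{90437} \approx 0.38897$)
$\frac{288635}{A{\left(387 \right)}} + \frac{\left(\left(-13\right)^{4} - 59472\right) - 201554}{\left(249668 + B\right) \frac{1}{-146022 + 49781}} = \frac{288635}{387^{2}} + \frac{\left(\left(-13\right)^{4} - 59472\right) - 201554}{\left(249668 + \frac{35177}{90437}\right) \frac{1}{-146022 + 49781}} = \frac{288635}{149769} + \frac{\left(28561 - 59472\right) - 201554}{\frac{22579260093}{90437} \frac{1}{-96241}} = 288635 \cdot \frac{1}{149769} + \frac{-30911 - 201554}{\frac{22579260093}{90437} \left(- \frac{1}{96241}\right)} = \frac{288635}{149769} - \frac{232465}{- \frac{22579260093}{8703747317}} = \frac{288635}{149769} - - \frac{2023316620046405}{22579260093} = \frac{288635}{149769} + \frac{2023316620046405}{22579260093} = \frac{33670736003607441500}{375741467207613}$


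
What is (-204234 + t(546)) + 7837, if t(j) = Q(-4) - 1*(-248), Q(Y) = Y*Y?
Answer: -196133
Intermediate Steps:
Q(Y) = Y**2
t(j) = 264 (t(j) = (-4)**2 - 1*(-248) = 16 + 248 = 264)
(-204234 + t(546)) + 7837 = (-204234 + 264) + 7837 = -203970 + 7837 = -196133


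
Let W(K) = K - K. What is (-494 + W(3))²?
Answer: 244036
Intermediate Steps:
W(K) = 0
(-494 + W(3))² = (-494 + 0)² = (-494)² = 244036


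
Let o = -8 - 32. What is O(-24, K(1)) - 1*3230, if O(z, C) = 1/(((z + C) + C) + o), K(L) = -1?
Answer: -213181/66 ≈ -3230.0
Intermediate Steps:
o = -40
O(z, C) = 1/(-40 + z + 2*C) (O(z, C) = 1/(((z + C) + C) - 40) = 1/(((C + z) + C) - 40) = 1/((z + 2*C) - 40) = 1/(-40 + z + 2*C))
O(-24, K(1)) - 1*3230 = 1/(-40 - 24 + 2*(-1)) - 1*3230 = 1/(-40 - 24 - 2) - 3230 = 1/(-66) - 3230 = -1/66 - 3230 = -213181/66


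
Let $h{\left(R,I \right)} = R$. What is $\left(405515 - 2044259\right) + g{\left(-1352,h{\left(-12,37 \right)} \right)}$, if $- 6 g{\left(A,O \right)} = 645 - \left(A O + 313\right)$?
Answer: $- \frac{4908286}{3} \approx -1.6361 \cdot 10^{6}$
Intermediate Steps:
$g{\left(A,O \right)} = - \frac{166}{3} + \frac{A O}{6}$ ($g{\left(A,O \right)} = - \frac{645 - \left(A O + 313\right)}{6} = - \frac{645 - \left(313 + A O\right)}{6} = - \frac{332 - A O}{6} = - \frac{166}{3} + \frac{A O}{6}$)
$\left(405515 - 2044259\right) + g{\left(-1352,h{\left(-12,37 \right)} \right)} = \left(405515 - 2044259\right) - \left(\frac{166}{3} + \frac{676}{3} \left(-12\right)\right) = -1638744 + \left(- \frac{166}{3} + 2704\right) = -1638744 + \frac{7946}{3} = - \frac{4908286}{3}$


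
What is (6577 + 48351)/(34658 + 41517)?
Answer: 54928/76175 ≈ 0.72108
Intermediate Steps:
(6577 + 48351)/(34658 + 41517) = 54928/76175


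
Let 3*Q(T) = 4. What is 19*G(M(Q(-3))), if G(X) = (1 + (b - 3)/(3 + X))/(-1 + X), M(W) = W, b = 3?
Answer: 57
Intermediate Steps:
Q(T) = 4/3 (Q(T) = (1/3)*4 = 4/3)
G(X) = 1/(-1 + X) (G(X) = (1 + (3 - 3)/(3 + X))/(-1 + X) = (1 + 0/(3 + X))/(-1 + X) = (1 + 0)/(-1 + X) = 1/(-1 + X))
19*G(M(Q(-3))) = 19/(-1 + 4/3) = 19/(1/3) = 19*3 = 57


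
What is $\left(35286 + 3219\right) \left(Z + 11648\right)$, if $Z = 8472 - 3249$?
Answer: $649617855$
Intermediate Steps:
$Z = 5223$
$\left(35286 + 3219\right) \left(Z + 11648\right) = \left(35286 + 3219\right) \left(5223 + 11648\right) = 38505 \cdot 16871 = 649617855$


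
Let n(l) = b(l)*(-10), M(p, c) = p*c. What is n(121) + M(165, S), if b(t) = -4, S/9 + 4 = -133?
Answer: -203405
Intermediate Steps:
S = -1233 (S = -36 + 9*(-133) = -36 - 1197 = -1233)
M(p, c) = c*p
n(l) = 40 (n(l) = -4*(-10) = 40)
n(121) + M(165, S) = 40 - 1233*165 = 40 - 203445 = -203405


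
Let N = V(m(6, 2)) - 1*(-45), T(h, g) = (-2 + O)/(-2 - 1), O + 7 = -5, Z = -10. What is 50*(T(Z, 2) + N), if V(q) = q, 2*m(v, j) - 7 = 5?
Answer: 8350/3 ≈ 2783.3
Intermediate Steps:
O = -12 (O = -7 - 5 = -12)
m(v, j) = 6 (m(v, j) = 7/2 + (½)*5 = 7/2 + 5/2 = 6)
T(h, g) = 14/3 (T(h, g) = (-2 - 12)/(-2 - 1) = -14/(-3) = -14*(-⅓) = 14/3)
N = 51 (N = 6 - 1*(-45) = 6 + 45 = 51)
50*(T(Z, 2) + N) = 50*(14/3 + 51) = 50*(167/3) = 8350/3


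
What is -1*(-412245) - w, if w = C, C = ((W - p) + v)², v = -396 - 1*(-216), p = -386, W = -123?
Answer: 405356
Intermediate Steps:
v = -180 (v = -396 + 216 = -180)
C = 6889 (C = ((-123 - 1*(-386)) - 180)² = ((-123 + 386) - 180)² = (263 - 180)² = 83² = 6889)
w = 6889
-1*(-412245) - w = -1*(-412245) - 1*6889 = 412245 - 6889 = 405356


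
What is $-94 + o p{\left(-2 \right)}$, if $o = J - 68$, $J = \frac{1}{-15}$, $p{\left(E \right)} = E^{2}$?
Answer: $- \frac{5494}{15} \approx -366.27$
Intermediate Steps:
$J = - \frac{1}{15} \approx -0.066667$
$o = - \frac{1021}{15}$ ($o = - \frac{1}{15} - 68 = - \frac{1021}{15} \approx -68.067$)
$-94 + o p{\left(-2 \right)} = -94 - \frac{1021 \left(-2\right)^{2}}{15} = -94 - \frac{4084}{15} = - \frac{5494}{15}$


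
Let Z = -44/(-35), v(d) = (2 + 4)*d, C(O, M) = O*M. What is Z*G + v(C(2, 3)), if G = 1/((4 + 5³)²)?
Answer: 20967704/582435 ≈ 36.000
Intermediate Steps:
C(O, M) = M*O
v(d) = 6*d
G = 1/16641 (G = 1/((4 + 125)²) = 1/(129²) = 1/16641 ≈ 6.0093e-5)
Z = 44/35 (Z = -44*(-1/35) = 44/35 ≈ 1.2571)
Z*G + v(C(2, 3)) = (44/35)*(1/16641) + 6*(3*2) = 44/582435 + 6*6 = 44/582435 + 36 = 20967704/582435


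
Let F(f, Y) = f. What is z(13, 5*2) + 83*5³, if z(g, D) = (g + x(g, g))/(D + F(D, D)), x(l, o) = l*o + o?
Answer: 41539/4 ≈ 10385.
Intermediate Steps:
x(l, o) = o + l*o
z(g, D) = (g + g*(1 + g))/(2*D) (z(g, D) = (g + g*(1 + g))/(D + D) = (g + g*(1 + g))/((2*D)) = (g + g*(1 + g))*(1/(2*D)) = (g + g*(1 + g))/(2*D))
z(13, 5*2) + 83*5³ = (½)*13*(2 + 13)/(5*2) + 83*5³ = (½)*13*15/10 + 83*125 = (½)*13*(⅒)*15 + 10375 = 39/4 + 10375 = 41539/4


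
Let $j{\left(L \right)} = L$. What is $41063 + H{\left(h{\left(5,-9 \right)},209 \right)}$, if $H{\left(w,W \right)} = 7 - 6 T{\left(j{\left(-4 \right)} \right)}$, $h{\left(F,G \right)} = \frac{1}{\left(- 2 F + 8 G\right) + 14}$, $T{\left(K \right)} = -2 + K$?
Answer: $41106$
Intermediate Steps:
$h{\left(F,G \right)} = \frac{1}{14 - 2 F + 8 G}$
$H{\left(w,W \right)} = 43$ ($H{\left(w,W \right)} = 7 - 6 \left(-2 - 4\right) = 7 - -36 = 7 + 36 = 43$)
$41063 + H{\left(h{\left(5,-9 \right)},209 \right)} = 41063 + 43 = 41106$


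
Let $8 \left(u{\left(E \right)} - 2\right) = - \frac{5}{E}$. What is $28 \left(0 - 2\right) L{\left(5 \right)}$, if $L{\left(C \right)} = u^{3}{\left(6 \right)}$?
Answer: $- \frac{5274997}{13824} \approx -381.58$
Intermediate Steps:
$u{\left(E \right)} = 2 - \frac{5}{8 E}$ ($u{\left(E \right)} = 2 + \frac{\left(-5\right) \frac{1}{E}}{8} = 2 - \frac{5}{8 E}$)
$L{\left(C \right)} = \frac{753571}{110592}$ ($L{\left(C \right)} = \left(2 - \frac{5}{8 \cdot 6}\right)^{3} = \left(2 - \frac{5}{48}\right)^{3} = \left(\frac{91}{48}\right)^{3} = \frac{753571}{110592}$)
$28 \left(0 - 2\right) L{\left(5 \right)} = 28 \left(0 - 2\right) \frac{753571}{110592} = 28 \left(-2\right) \frac{753571}{110592} = \left(-56\right) \frac{753571}{110592} = - \frac{5274997}{13824}$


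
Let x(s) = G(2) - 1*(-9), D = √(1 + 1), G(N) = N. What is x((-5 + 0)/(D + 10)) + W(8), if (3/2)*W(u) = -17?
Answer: -⅓ ≈ -0.33333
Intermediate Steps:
W(u) = -34/3 (W(u) = (⅔)*(-17) = -34/3)
D = √2 ≈ 1.4142
x(s) = 11 (x(s) = 2 - 1*(-9) = 2 + 9 = 11)
x((-5 + 0)/(D + 10)) + W(8) = 11 - 34/3 = -⅓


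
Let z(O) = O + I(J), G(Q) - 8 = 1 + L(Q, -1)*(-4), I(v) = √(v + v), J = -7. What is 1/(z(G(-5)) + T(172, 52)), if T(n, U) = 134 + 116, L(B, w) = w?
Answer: 263/69183 - I*√14/69183 ≈ 0.0038015 - 5.4083e-5*I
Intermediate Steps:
I(v) = √2*√v (I(v) = √(2*v) = √2*√v)
G(Q) = 13 (G(Q) = 8 + (1 - 1*(-4)) = 8 + (1 + 4) = 8 + 5 = 13)
z(O) = O + I*√14 (z(O) = O + √2*√(-7) = O + √2*(I*√7) = O + I*√14)
T(n, U) = 250
1/(z(G(-5)) + T(172, 52)) = 1/((13 + I*√14) + 250) = 1/(263 + I*√14)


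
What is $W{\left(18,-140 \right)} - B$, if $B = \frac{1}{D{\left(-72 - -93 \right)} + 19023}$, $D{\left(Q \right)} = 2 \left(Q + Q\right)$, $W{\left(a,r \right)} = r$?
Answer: $- \frac{2674981}{19107} \approx -140.0$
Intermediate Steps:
$D{\left(Q \right)} = 4 Q$ ($D{\left(Q \right)} = 2 \cdot 2 Q = 4 Q$)
$B = \frac{1}{19107}$ ($B = \frac{1}{4 \left(-72 - -93\right) + 19023} = \frac{1}{4 \left(-72 + 93\right) + 19023} = \frac{1}{4 \cdot 21 + 19023} = \frac{1}{84 + 19023} = \frac{1}{19107} \approx 5.2337 \cdot 10^{-5}$)
$W{\left(18,-140 \right)} - B = -140 - \frac{1}{19107} = - \frac{2674981}{19107}$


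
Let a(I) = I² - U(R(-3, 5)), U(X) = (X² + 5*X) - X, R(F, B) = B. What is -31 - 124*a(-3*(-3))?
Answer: -4495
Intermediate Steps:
U(X) = X² + 4*X
a(I) = -45 + I² (a(I) = I² - 5*(4 + 5) = I² - 5*9 = I² - 1*45 = I² - 45 = -45 + I²)
-31 - 124*a(-3*(-3)) = -31 - 124*(-45 + (-3*(-3))²) = -31 - 124*(-45 + 9²) = -31 - 124*(-45 + 81) = -31 - 124*36 = -31 - 4464 = -4495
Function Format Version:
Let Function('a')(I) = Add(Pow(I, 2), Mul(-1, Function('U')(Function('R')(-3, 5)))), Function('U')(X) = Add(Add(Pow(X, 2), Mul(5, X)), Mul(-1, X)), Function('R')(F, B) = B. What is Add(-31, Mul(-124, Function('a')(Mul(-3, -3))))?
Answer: -4495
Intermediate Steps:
Function('U')(X) = Add(Pow(X, 2), Mul(4, X))
Function('a')(I) = Add(-45, Pow(I, 2)) (Function('a')(I) = Add(Pow(I, 2), Mul(-1, Mul(5, Add(4, 5)))) = Add(Pow(I, 2), Mul(-1, Mul(5, 9))) = Add(Pow(I, 2), Mul(-1, 45)) = Add(Pow(I, 2), -45) = Add(-45, Pow(I, 2)))
Add(-31, Mul(-124, Function('a')(Mul(-3, -3)))) = Add(-31, Mul(-124, Add(-45, Pow(Mul(-3, -3), 2)))) = Add(-31, Mul(-124, Add(-45, Pow(9, 2)))) = Add(-31, Mul(-124, Add(-45, 81))) = Add(-31, Mul(-124, 36)) = Add(-31, -4464) = -4495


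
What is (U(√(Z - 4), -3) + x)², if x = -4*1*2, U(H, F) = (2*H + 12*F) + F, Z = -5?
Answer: 2173 - 564*I ≈ 2173.0 - 564.0*I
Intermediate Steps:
U(H, F) = 2*H + 13*F
x = -8 (x = -4*2 = -8)
(U(√(Z - 4), -3) + x)² = ((2*√(-5 - 4) + 13*(-3)) - 8)² = ((2*√(-9) - 39) - 8)² = ((2*(3*I) - 39) - 8)² = ((6*I - 39) - 8)² = ((-39 + 6*I) - 8)² = (-47 + 6*I)²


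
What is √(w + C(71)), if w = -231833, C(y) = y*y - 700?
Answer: 2*I*√56873 ≈ 476.96*I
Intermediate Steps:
C(y) = -700 + y² (C(y) = y² - 700 = -700 + y²)
√(w + C(71)) = √(-231833 + (-700 + 71²)) = √(-231833 + (-700 + 5041)) = √(-231833 + 4341) = √(-227492) = 2*I*√56873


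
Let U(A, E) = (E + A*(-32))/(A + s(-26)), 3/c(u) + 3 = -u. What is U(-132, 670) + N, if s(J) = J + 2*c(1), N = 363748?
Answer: 116025824/319 ≈ 3.6372e+5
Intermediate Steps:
c(u) = 3/(-3 - u)
s(J) = -3/2 + J (s(J) = J + 2*(-3/(3 + 1)) = J + 2*(-3/4) = J - 3/2 = -3/2 + J)
U(A, E) = (E - 32*A)/(-55/2 + A) (U(A, E) = (E + A*(-32))/(A + (-3/2 - 26)) = (E - 32*A)/(A - 55/2) = (E - 32*A)/(-55/2 + A))
U(-132, 670) + N = 2*(670 - 32*(-132))/(-55 + 2*(-132)) + 363748 = 2*(670 + 4224)/(-55 - 264) + 363748 = 2*4894/(-319) + 363748 = 2*(-1/319)*4894 + 363748 = -9788/319 + 363748 = 116025824/319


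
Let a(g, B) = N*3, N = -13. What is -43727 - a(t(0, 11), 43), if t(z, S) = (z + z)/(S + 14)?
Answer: -43688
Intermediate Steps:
t(z, S) = 2*z/(14 + S) (t(z, S) = (2*z)/(14 + S) = 2*z/(14 + S))
a(g, B) = -39 (a(g, B) = -13*3 = -39)
-43727 - a(t(0, 11), 43) = -43727 - 1*(-39) = -43727 + 39 = -43688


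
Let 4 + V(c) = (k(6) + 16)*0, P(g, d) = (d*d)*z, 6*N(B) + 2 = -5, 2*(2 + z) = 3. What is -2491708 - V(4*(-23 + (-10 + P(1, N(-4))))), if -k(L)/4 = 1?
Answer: -2491704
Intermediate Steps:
z = -½ (z = -2 + (½)*3 = -2 + 3/2 = -½ ≈ -0.50000)
N(B) = -7/6 (N(B) = -⅓ + (⅙)*(-5) = -⅓ - ⅚ = -7/6)
P(g, d) = -d²/2 (P(g, d) = (d*d)*(-½) = d²*(-½) = -d²/2)
k(L) = -4 (k(L) = -4*1 = -4)
V(c) = -4 (V(c) = -4 + (-4 + 16)*0 = -4 + 12*0 = -4 + 0 = -4)
-2491708 - V(4*(-23 + (-10 + P(1, N(-4))))) = -2491708 - 1*(-4) = -2491708 + 4 = -2491704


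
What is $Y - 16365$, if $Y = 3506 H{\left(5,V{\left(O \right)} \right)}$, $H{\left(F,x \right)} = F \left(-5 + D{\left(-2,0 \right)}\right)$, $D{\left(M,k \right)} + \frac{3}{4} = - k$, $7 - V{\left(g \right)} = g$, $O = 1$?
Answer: $- \frac{234325}{2} \approx -1.1716 \cdot 10^{5}$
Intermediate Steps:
$V{\left(g \right)} = 7 - g$
$D{\left(M,k \right)} = - \frac{3}{4} - k$
$H{\left(F,x \right)} = - \frac{23 F}{4}$ ($H{\left(F,x \right)} = F \left(-5 - \frac{3}{4}\right) = F \left(- \frac{23}{4}\right) = - \frac{23 F}{4}$)
$Y = - \frac{201595}{2}$ ($Y = 3506 \left(\left(- \frac{23}{4}\right) 5\right) = 3506 \left(- \frac{115}{4}\right) = - \frac{201595}{2} \approx -1.008 \cdot 10^{5}$)
$Y - 16365 = - \frac{201595}{2} - 16365 = - \frac{234325}{2}$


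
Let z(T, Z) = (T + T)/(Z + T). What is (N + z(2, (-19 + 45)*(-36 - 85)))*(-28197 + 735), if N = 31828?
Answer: -114501925639/131 ≈ -8.7406e+8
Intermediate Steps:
z(T, Z) = 2*T/(T + Z) (z(T, Z) = (2*T)/(T + Z) = 2*T/(T + Z))
(N + z(2, (-19 + 45)*(-36 - 85)))*(-28197 + 735) = (31828 + 2*2/(2 + (-19 + 45)*(-36 - 85)))*(-28197 + 735) = (31828 + 2*2/(2 + 26*(-121)))*(-27462) = (31828 + 2*2/(2 - 3146))*(-27462) = (31828 + 2*2/(-3144))*(-27462) = (31828 + 2*2*(-1/3144))*(-27462) = (31828 - 1/786)*(-27462) = (25016807/786)*(-27462) = -114501925639/131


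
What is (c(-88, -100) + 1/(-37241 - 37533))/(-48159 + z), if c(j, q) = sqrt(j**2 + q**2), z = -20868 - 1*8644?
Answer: 1/5807771354 - 4*sqrt(1109)/77671 ≈ -0.0017150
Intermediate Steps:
z = -29512 (z = -20868 - 8644 = -29512)
(c(-88, -100) + 1/(-37241 - 37533))/(-48159 + z) = (sqrt((-88)**2 + (-100)**2) + 1/(-37241 - 37533))/(-48159 - 29512) = (sqrt(7744 + 10000) + 1/(-74774))/(-77671) = (sqrt(17744) - 1/74774)*(-1/77671) = (4*sqrt(1109) - 1/74774)*(-1/77671) = (-1/74774 + 4*sqrt(1109))*(-1/77671) = 1/5807771354 - 4*sqrt(1109)/77671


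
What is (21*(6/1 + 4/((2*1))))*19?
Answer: 3192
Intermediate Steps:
(21*(6/1 + 4/((2*1))))*19 = (21*(6*1 + 4/2))*19 = (21*(6 + 4*(½)))*19 = (21*(6 + 2))*19 = (21*8)*19 = 168*19 = 3192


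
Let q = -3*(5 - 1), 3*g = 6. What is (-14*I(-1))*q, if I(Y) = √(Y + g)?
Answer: 168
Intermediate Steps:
g = 2 (g = (⅓)*6 = 2)
I(Y) = √(2 + Y) (I(Y) = √(Y + 2) = √(2 + Y))
q = -12 (q = -3*4 = -12)
(-14*I(-1))*q = -14*√(2 - 1)*(-12) = -14*√1*(-12) = -14*1*(-12) = -14*(-12) = 168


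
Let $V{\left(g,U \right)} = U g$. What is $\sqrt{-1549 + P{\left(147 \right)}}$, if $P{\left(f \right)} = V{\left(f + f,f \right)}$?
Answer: $\sqrt{41669} \approx 204.13$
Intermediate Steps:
$P{\left(f \right)} = 2 f^{2}$ ($P{\left(f \right)} = f \left(f + f\right) = f 2 f = 2 f^{2}$)
$\sqrt{-1549 + P{\left(147 \right)}} = \sqrt{-1549 + 2 \cdot 147^{2}} = \sqrt{-1549 + 2 \cdot 21609} = \sqrt{-1549 + 43218} = \sqrt{41669}$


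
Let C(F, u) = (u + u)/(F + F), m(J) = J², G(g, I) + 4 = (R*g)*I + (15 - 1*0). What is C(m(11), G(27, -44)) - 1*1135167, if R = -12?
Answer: -12485540/11 ≈ -1.1350e+6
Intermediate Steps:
G(g, I) = 11 - 12*I*g (G(g, I) = -4 + ((-12*g)*I + (15 - 1*0)) = -4 + (-12*I*g + (15 + 0)) = -4 + (-12*I*g + 15) = -4 + (15 - 12*I*g) = 11 - 12*I*g)
C(F, u) = u/F (C(F, u) = (2*u)/((2*F)) = (2*u)*(1/(2*F)) = u/F)
C(m(11), G(27, -44)) - 1*1135167 = (11 - 12*(-44)*27)/(11²) - 1*1135167 = (11 + 14256)/121 - 1135167 = 14267*(1/121) - 1135167 = 1297/11 - 1135167 = -12485540/11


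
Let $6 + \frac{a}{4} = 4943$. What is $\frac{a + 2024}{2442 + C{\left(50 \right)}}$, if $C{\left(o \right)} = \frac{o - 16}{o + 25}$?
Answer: $\frac{408225}{45796} \approx 8.914$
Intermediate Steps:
$a = 19748$ ($a = -24 + 4 \cdot 4943 = -24 + 19772 = 19748$)
$C{\left(o \right)} = \frac{-16 + o}{25 + o}$
$\frac{a + 2024}{2442 + C{\left(50 \right)}} = \frac{19748 + 2024}{2442 + \frac{-16 + 50}{25 + 50}} = \frac{21772}{2442 + \frac{1}{75} \cdot 34} = \frac{21772}{2442 + \frac{34}{75}} = \frac{21772}{\frac{183184}{75}} = 21772 \cdot \frac{75}{183184} = \frac{408225}{45796}$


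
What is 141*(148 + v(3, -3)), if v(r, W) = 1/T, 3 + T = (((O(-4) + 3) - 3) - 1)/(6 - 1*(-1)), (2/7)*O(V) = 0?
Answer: 458109/22 ≈ 20823.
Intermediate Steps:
O(V) = 0 (O(V) = (7/2)*0 = 0)
T = -22/7 (T = -3 + (((0 + 3) - 3) - 1)/(6 - 1*(-1)) = -3 + ((3 - 3) - 1)/(6 + 1) = -3 + (0 - 1)/7 = -3 - 1*⅐ = -3 - ⅐ = -22/7 ≈ -3.1429)
v(r, W) = -7/22 (v(r, W) = 1/(-22/7) = -7/22)
141*(148 + v(3, -3)) = 141*(148 - 7/22) = 141*(3249/22) = 458109/22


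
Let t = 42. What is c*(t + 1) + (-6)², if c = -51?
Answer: -2157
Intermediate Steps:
c*(t + 1) + (-6)² = -51*(42 + 1) + (-6)² = -51*43 + 36 = -2193 + 36 = -2157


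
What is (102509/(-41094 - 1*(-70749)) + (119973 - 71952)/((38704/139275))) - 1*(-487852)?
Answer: 758280792737201/1147767120 ≈ 6.6066e+5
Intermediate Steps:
(102509/(-41094 - 1*(-70749)) + (119973 - 71952)/((38704/139275))) - 1*(-487852) = (102509/(-41094 + 70749) + 48021/((38704*(1/139275)))) + 487852 = (102509/29655 + 48021/(38704/139275)) + 487852 = (102509*(1/29655) + 48021*(139275/38704)) + 487852 = (102509/29655 + 6688124775/38704) + 487852 = 198340307710961/1147767120 + 487852 = 758280792737201/1147767120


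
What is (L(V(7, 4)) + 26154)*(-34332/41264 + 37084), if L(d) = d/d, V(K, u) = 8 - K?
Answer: 10005594229955/10316 ≈ 9.6991e+8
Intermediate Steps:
L(d) = 1
(L(V(7, 4)) + 26154)*(-34332/41264 + 37084) = (1 + 26154)*(-34332/41264 + 37084) = 26155*(-34332*1/41264 + 37084) = 26155*(-8583/10316 + 37084) = 26155*(382549961/10316) = 10005594229955/10316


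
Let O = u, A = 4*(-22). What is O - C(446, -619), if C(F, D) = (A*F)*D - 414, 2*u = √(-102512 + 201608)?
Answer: -24294098 + √24774 ≈ -2.4294e+7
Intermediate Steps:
A = -88
u = √24774 (u = √(-102512 + 201608)/2 = √99096/2 = (2*√24774)/2 = √24774 ≈ 157.40)
O = √24774 ≈ 157.40
C(F, D) = -414 - 88*D*F (C(F, D) = (-88*F)*D - 414 = -88*D*F - 414 = -414 - 88*D*F)
O - C(446, -619) = √24774 - (-414 - 88*(-619)*446) = √24774 - (-414 + 24294512) = √24774 - 1*24294098 = √24774 - 24294098 = -24294098 + √24774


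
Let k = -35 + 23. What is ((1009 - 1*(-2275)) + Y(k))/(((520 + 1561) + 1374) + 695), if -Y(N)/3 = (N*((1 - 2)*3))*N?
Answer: 458/415 ≈ 1.1036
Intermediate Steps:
k = -12
Y(N) = 9*N² (Y(N) = -3*N*((1 - 2)*3)*N = -3*N*(-1*3)*N = -3*N*(-3)*N = -3*(-3*N)*N = -(-9)*N² = 9*N²)
((1009 - 1*(-2275)) + Y(k))/(((520 + 1561) + 1374) + 695) = ((1009 - 1*(-2275)) + 9*(-12)²)/(((520 + 1561) + 1374) + 695) = ((1009 + 2275) + 9*144)/((2081 + 1374) + 695) = (3284 + 1296)/(3455 + 695) = 4580/4150 = 4580*(1/4150) = 458/415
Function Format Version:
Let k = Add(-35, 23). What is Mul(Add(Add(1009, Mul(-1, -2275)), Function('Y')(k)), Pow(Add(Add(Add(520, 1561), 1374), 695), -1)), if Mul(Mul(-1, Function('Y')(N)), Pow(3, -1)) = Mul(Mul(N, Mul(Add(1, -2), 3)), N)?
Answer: Rational(458, 415) ≈ 1.1036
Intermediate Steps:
k = -12
Function('Y')(N) = Mul(9, Pow(N, 2)) (Function('Y')(N) = Mul(-3, Mul(Mul(N, Mul(Add(1, -2), 3)), N)) = Mul(-3, Mul(Mul(N, Mul(-1, 3)), N)) = Mul(-3, Mul(Mul(N, -3), N)) = Mul(-3, Mul(Mul(-3, N), N)) = Mul(-3, Mul(-3, Pow(N, 2))) = Mul(9, Pow(N, 2)))
Mul(Add(Add(1009, Mul(-1, -2275)), Function('Y')(k)), Pow(Add(Add(Add(520, 1561), 1374), 695), -1)) = Mul(Add(Add(1009, Mul(-1, -2275)), Mul(9, Pow(-12, 2))), Pow(Add(Add(Add(520, 1561), 1374), 695), -1)) = Mul(Add(Add(1009, 2275), Mul(9, 144)), Pow(Add(Add(2081, 1374), 695), -1)) = Mul(Add(3284, 1296), Pow(Add(3455, 695), -1)) = Mul(4580, Pow(4150, -1)) = Mul(4580, Rational(1, 4150)) = Rational(458, 415)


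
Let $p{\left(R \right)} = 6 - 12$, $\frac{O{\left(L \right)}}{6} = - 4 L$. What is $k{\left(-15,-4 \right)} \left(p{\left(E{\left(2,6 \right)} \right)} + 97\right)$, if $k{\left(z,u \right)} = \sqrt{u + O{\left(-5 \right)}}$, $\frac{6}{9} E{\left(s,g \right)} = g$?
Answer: $182 \sqrt{29} \approx 980.1$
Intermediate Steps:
$E{\left(s,g \right)} = \frac{3 g}{2}$
$O{\left(L \right)} = - 24 L$ ($O{\left(L \right)} = 6 \left(- 4 L\right) = - 24 L$)
$k{\left(z,u \right)} = \sqrt{120 + u}$ ($k{\left(z,u \right)} = \sqrt{u - -120} = \sqrt{u + 120} = \sqrt{120 + u}$)
$p{\left(R \right)} = -6$ ($p{\left(R \right)} = 6 - 12 = -6$)
$k{\left(-15,-4 \right)} \left(p{\left(E{\left(2,6 \right)} \right)} + 97\right) = \sqrt{120 - 4} \left(-6 + 97\right) = \sqrt{116} \cdot 91 = 2 \sqrt{29} \cdot 91 = 182 \sqrt{29}$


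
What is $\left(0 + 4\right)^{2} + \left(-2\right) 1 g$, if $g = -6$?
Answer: $28$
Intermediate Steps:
$\left(0 + 4\right)^{2} + \left(-2\right) 1 g = \left(0 + 4\right)^{2} + \left(-2\right) 1 \left(-6\right) = 4^{2} - -12 = 16 + 12 = 28$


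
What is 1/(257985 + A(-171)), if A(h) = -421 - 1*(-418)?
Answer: 1/257982 ≈ 3.8762e-6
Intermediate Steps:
A(h) = -3 (A(h) = -421 + 418 = -3)
1/(257985 + A(-171)) = 1/(257985 - 3) = 1/257982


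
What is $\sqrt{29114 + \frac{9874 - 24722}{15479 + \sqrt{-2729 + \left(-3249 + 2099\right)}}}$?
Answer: $\sqrt{6} \sqrt{\frac{75106793 + 14557 i \sqrt{431}}{15479 + 3 i \sqrt{431}}} \approx 170.63 + 1.131 \cdot 10^{-5} i$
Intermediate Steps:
$\sqrt{29114 + \frac{9874 - 24722}{15479 + \sqrt{-2729 + \left(-3249 + 2099\right)}}} = \sqrt{29114 - \frac{14848}{15479 + \sqrt{-2729 - 1150}}} = \sqrt{29114 - \frac{14848}{15479 + \sqrt{-3879}}} = \sqrt{29114 - \frac{14848}{15479 + 3 i \sqrt{431}}}$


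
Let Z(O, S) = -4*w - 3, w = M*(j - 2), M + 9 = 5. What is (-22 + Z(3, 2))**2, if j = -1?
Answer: 5329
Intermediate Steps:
M = -4 (M = -9 + 5 = -4)
w = 12 (w = -4*(-1 - 2) = -4*(-3) = 12)
Z(O, S) = -51 (Z(O, S) = -4*12 - 3 = -48 - 3 = -51)
(-22 + Z(3, 2))**2 = (-22 - 51)**2 = (-73)**2 = 5329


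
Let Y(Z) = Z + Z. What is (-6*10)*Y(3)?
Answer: -360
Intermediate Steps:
Y(Z) = 2*Z
(-6*10)*Y(3) = (-6*10)*(2*3) = -60*6 = -360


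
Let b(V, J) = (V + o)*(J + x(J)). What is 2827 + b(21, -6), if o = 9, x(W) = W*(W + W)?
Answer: 4807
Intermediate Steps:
x(W) = 2*W² (x(W) = W*(2*W) = 2*W²)
b(V, J) = (9 + V)*(J + 2*J²) (b(V, J) = (V + 9)*(J + 2*J²) = (9 + V)*(J + 2*J²))
2827 + b(21, -6) = 2827 - 6*(9 + 21 + 18*(-6) + 2*(-6)*21) = 2827 - 6*(9 + 21 - 108 - 252) = 2827 - 6*(-330) = 2827 + 1980 = 4807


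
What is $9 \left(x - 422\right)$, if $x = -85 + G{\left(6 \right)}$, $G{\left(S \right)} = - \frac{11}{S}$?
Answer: $- \frac{9159}{2} \approx -4579.5$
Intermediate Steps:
$x = - \frac{521}{6}$ ($x = -85 - \frac{11}{6} = - \frac{521}{6} \approx -86.833$)
$9 \left(x - 422\right) = 9 \left(- \frac{521}{6} - 422\right) = 9 \left(- \frac{3053}{6}\right) = - \frac{9159}{2}$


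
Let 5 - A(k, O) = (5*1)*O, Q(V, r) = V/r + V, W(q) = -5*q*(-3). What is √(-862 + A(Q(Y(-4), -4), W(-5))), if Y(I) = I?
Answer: I*√482 ≈ 21.954*I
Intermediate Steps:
W(q) = 15*q
Q(V, r) = V + V/r (Q(V, r) = V/r + V = V + V/r)
A(k, O) = 5 - 5*O (A(k, O) = 5 - 5*1*O = 5 - 5*O)
√(-862 + A(Q(Y(-4), -4), W(-5))) = √(-862 + (5 - 75*(-5))) = √(-862 + (5 - 5*(-75))) = √(-862 + (5 + 375)) = √(-862 + 380) = √(-482) = I*√482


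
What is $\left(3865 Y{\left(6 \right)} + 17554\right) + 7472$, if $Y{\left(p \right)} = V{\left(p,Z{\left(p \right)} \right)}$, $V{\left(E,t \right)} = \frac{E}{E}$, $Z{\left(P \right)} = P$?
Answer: $28891$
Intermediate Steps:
$V{\left(E,t \right)} = 1$
$Y{\left(p \right)} = 1$
$\left(3865 Y{\left(6 \right)} + 17554\right) + 7472 = \left(3865 \cdot 1 + 17554\right) + 7472 = \left(3865 + 17554\right) + 7472 = 21419 + 7472 = 28891$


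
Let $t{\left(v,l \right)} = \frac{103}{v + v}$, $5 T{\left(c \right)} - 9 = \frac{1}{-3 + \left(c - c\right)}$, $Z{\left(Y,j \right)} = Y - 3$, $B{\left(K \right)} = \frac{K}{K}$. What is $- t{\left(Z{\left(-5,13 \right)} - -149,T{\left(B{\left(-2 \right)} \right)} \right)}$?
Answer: $- \frac{103}{282} \approx -0.36525$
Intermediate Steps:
$B{\left(K \right)} = 1$
$Z{\left(Y,j \right)} = -3 + Y$ ($Z{\left(Y,j \right)} = Y - 3 = -3 + Y$)
$T{\left(c \right)} = \frac{26}{15}$ ($T{\left(c \right)} = \frac{9}{5} + \frac{1}{5 \left(-3 + \left(c - c\right)\right)} = \frac{9}{5} + \frac{1}{5 \left(-3 + 0\right)} = \frac{9}{5} + \frac{1}{5 \left(-3\right)} = \frac{9}{5} + \frac{1}{5} \left(- \frac{1}{3}\right) = \frac{9}{5} - \frac{1}{15} = \frac{26}{15}$)
$t{\left(v,l \right)} = \frac{103}{2 v}$
$- t{\left(Z{\left(-5,13 \right)} - -149,T{\left(B{\left(-2 \right)} \right)} \right)} = - \frac{103}{2 \left(\left(-3 - 5\right) - -149\right)} = - \frac{103}{2 \left(-8 + 149\right)} = - \frac{103}{2 \cdot 141} = \left(-1\right) \frac{103}{282} = - \frac{103}{282}$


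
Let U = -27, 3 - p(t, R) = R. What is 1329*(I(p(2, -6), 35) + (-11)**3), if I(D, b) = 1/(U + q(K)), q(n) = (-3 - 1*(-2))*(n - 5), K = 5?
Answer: -15920534/9 ≈ -1.7689e+6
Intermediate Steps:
p(t, R) = 3 - R
q(n) = 5 - n (q(n) = (-3 + 2)*(-5 + n) = -(-5 + n) = 5 - n)
I(D, b) = -1/27 (I(D, b) = 1/(-27 + (5 - 1*5)) = 1/(-27 + (5 - 5)) = 1/(-27 + 0) = 1/(-27) = -1/27)
1329*(I(p(2, -6), 35) + (-11)**3) = 1329*(-1/27 + (-11)**3) = 1329*(-1/27 - 1331) = 1329*(-35938/27) = -15920534/9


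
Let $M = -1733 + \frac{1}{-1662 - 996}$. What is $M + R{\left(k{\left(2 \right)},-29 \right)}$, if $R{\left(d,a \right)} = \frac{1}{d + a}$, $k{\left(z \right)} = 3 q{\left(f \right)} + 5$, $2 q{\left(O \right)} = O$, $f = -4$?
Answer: $- \frac{11516009}{6645} \approx -1733.0$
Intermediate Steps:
$q{\left(O \right)} = \frac{O}{2}$
$k{\left(z \right)} = -1$ ($k{\left(z \right)} = 3 \cdot \frac{1}{2} \left(-4\right) + 5 = 3 \left(-2\right) + 5 = -6 + 5 = -1$)
$R{\left(d,a \right)} = \frac{1}{a + d}$
$M = - \frac{4606315}{2658}$ ($M = -1733 + \frac{1}{-2658} = -1733 - \frac{1}{2658} = - \frac{4606315}{2658} \approx -1733.0$)
$M + R{\left(k{\left(2 \right)},-29 \right)} = - \frac{4606315}{2658} + \frac{1}{-29 - 1} = - \frac{4606315}{2658} + \frac{1}{-30} = - \frac{4606315}{2658} - \frac{1}{30} = - \frac{11516009}{6645}$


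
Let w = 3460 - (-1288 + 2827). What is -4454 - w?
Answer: -6375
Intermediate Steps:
w = 1921 (w = 3460 - 1*1539 = 3460 - 1539 = 1921)
-4454 - w = -4454 - 1*1921 = -4454 - 1921 = -6375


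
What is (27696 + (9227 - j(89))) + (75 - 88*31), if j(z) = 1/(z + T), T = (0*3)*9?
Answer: 3050029/89 ≈ 34270.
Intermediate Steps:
T = 0 (T = 0*9 = 0)
j(z) = 1/z (j(z) = 1/(z + 0) = 1/z)
(27696 + (9227 - j(89))) + (75 - 88*31) = (27696 + (9227 - 1/89)) + (75 - 88*31) = (27696 + (9227 - 1*1/89)) + (75 - 2728) = (27696 + (9227 - 1/89)) - 2653 = (27696 + 821202/89) - 2653 = 3286146/89 - 2653 = 3050029/89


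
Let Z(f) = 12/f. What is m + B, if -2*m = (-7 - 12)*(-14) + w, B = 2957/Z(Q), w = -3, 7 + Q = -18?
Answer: -75503/12 ≈ -6291.9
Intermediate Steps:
Q = -25 (Q = -7 - 18 = -25)
B = -73925/12 (B = 2957/((12/(-25))) = 2957/((12*(-1/25))) = 2957/(-12/25) = 2957*(-25/12) = -73925/12 ≈ -6160.4)
m = -263/2 (m = -((-7 - 12)*(-14) - 3)/2 = -(-19*(-14) - 3)/2 = -(266 - 3)/2 = -½*263 = -263/2 ≈ -131.50)
m + B = -263/2 - 73925/12 = -75503/12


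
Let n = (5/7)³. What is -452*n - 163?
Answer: -112409/343 ≈ -327.72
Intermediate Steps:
n = 125/343 (n = (5*(⅐))³ = (5/7)³ = 125/343 ≈ 0.36443)
-452*n - 163 = -452*125/343 - 163 = -56500/343 - 163 = -112409/343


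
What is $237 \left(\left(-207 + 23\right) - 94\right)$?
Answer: $-65886$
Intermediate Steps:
$237 \left(\left(-207 + 23\right) - 94\right) = 237 \left(-184 - 94\right) = 237 \left(-278\right) = -65886$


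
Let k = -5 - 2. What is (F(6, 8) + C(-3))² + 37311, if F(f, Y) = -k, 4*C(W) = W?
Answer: 597601/16 ≈ 37350.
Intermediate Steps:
C(W) = W/4
k = -7
F(f, Y) = 7 (F(f, Y) = -1*(-7) = 7)
(F(6, 8) + C(-3))² + 37311 = (7 + (¼)*(-3))² + 37311 = (7 - ¾)² + 37311 = (25/4)² + 37311 = 625/16 + 37311 = 597601/16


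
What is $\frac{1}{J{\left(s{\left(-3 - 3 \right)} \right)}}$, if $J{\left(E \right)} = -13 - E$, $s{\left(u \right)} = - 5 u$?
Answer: $- \frac{1}{43} \approx -0.023256$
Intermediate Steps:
$\frac{1}{J{\left(s{\left(-3 - 3 \right)} \right)}} = \frac{1}{-13 - - 5 \left(-3 - 3\right)} = \frac{1}{-13 - \left(-5\right) \left(-6\right)} = \frac{1}{-13 - 30} = \frac{1}{-43} = - \frac{1}{43}$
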